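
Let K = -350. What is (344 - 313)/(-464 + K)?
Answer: -31/814 ≈ -0.038084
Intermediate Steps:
(344 - 313)/(-464 + K) = (344 - 313)/(-464 - 350) = 31/(-814) = 31*(-1/814) = -31/814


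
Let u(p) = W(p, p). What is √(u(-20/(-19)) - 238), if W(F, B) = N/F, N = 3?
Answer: I*√23515/10 ≈ 15.335*I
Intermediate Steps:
W(F, B) = 3/F
u(p) = 3/p
√(u(-20/(-19)) - 238) = √(3/((-20/(-19))) - 238) = √(3/((-20*(-1/19))) - 238) = √(3/(20/19) - 238) = √(3*(19/20) - 238) = √(57/20 - 238) = √(-4703/20) = I*√23515/10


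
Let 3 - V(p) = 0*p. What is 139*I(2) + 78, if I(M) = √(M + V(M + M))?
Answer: 78 + 139*√5 ≈ 388.81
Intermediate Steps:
V(p) = 3 (V(p) = 3 - 0*p = 3 - 1*0 = 3 + 0 = 3)
I(M) = √(3 + M) (I(M) = √(M + 3) = √(3 + M))
139*I(2) + 78 = 139*√(3 + 2) + 78 = 139*√5 + 78 = 78 + 139*√5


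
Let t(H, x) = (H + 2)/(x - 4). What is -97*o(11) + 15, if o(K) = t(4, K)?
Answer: -477/7 ≈ -68.143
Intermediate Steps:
t(H, x) = (2 + H)/(-4 + x)
o(K) = 6/(-4 + K) (o(K) = (2 + 4)/(-4 + K) = 6/(-4 + K))
-97*o(11) + 15 = -582/(-4 + 11) + 15 = -582/7 + 15 = -477/7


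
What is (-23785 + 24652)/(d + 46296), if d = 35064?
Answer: 289/27120 ≈ 0.010656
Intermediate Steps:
(-23785 + 24652)/(d + 46296) = (-23785 + 24652)/(35064 + 46296) = 867/81360 = 867*(1/81360) = 289/27120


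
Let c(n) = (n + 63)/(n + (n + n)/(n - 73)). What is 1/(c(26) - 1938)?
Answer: -1170/2263277 ≈ -0.00051695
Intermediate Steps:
c(n) = (63 + n)/(n + 2*n/(-73 + n)) (c(n) = (63 + n)/(n + (2*n)/(-73 + n)) = (63 + n)/(n + 2*n/(-73 + n)))
1/(c(26) - 1938) = 1/((-4599 + 26**2 - 10*26)/(26*(-71 + 26)) - 1938) = 1/((1/26)*(-4599 + 676 - 260)/(-45) - 1938) = 1/((1/26)*(-1/45)*(-4183) - 1938) = 1/(4183/1170 - 1938) = 1/(-2263277/1170) = -1170/2263277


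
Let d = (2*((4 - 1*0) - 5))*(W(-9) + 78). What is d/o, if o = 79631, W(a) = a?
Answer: -138/79631 ≈ -0.0017330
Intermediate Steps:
d = -138 (d = (2*((4 - 1*0) - 5))*(-9 + 78) = (2*((4 + 0) - 5))*69 = (2*(4 - 5))*69 = (2*(-1))*69 = -2*69 = -138)
d/o = -138/79631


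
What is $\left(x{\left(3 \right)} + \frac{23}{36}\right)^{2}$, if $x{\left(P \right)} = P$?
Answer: $\frac{17161}{1296} \approx 13.242$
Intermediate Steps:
$\left(x{\left(3 \right)} + \frac{23}{36}\right)^{2} = \left(3 + \frac{23}{36}\right)^{2} = \left(\frac{131}{36}\right)^{2} = \frac{17161}{1296}$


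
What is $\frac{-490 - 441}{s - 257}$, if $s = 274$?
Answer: $- \frac{931}{17} \approx -54.765$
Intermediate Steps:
$\frac{-490 - 441}{s - 257} = \frac{-490 - 441}{274 - 257} = - \frac{931}{17}$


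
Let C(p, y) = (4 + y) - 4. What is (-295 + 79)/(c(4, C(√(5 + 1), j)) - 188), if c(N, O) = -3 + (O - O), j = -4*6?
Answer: 216/191 ≈ 1.1309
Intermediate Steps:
j = -24
C(p, y) = y
c(N, O) = -3 (c(N, O) = -3 + 0 = -3)
(-295 + 79)/(c(4, C(√(5 + 1), j)) - 188) = (-295 + 79)/(-3 - 188) = -216/(-191) = -216*(-1/191) = 216/191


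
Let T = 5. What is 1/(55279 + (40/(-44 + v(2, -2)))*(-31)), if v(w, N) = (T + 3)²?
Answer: 1/55217 ≈ 1.8110e-5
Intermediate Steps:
v(w, N) = 64 (v(w, N) = (5 + 3)² = 8² = 64)
1/(55279 + (40/(-44 + v(2, -2)))*(-31)) = 1/(55279 + (40/(-44 + 64))*(-31)) = 1/(55279 + (40/20)*(-31)) = 1/(55279 + ((1/20)*40)*(-31)) = 1/(55279 + 2*(-31)) = 1/(55279 - 62) = 1/55217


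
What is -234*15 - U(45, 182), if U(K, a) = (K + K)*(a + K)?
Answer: -23940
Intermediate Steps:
U(K, a) = 2*K*(K + a) (U(K, a) = (2*K)*(K + a) = 2*K*(K + a))
-234*15 - U(45, 182) = -234*15 - 2*45*(45 + 182) = -3510 - 2*45*227 = -3510 - 1*20430 = -3510 - 20430 = -23940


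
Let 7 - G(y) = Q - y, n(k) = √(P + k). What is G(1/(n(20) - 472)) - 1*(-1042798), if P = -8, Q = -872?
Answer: 58125503043/55693 - √3/111386 ≈ 1.0437e+6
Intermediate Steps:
n(k) = √(-8 + k)
G(y) = 879 + y (G(y) = 7 - (-872 - y) = 7 + (872 + y) = 879 + y)
G(1/(n(20) - 472)) - 1*(-1042798) = (879 + 1/(√(-8 + 20) - 472)) - 1*(-1042798) = (879 + 1/(√12 - 472)) + 1042798 = (879 + 1/(2*√3 - 472)) + 1042798 = (879 + 1/(-472 + 2*√3)) + 1042798 = 1043677 + 1/(-472 + 2*√3)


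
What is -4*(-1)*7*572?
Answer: 16016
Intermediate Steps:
-4*(-1)*7*572 = -(-4)*7*572 = -1*(-28)*572 = 28*572 = 16016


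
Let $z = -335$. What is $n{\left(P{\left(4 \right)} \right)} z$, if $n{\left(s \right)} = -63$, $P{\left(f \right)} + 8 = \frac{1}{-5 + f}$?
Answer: $21105$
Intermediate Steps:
$P{\left(f \right)} = -8 + \frac{1}{-5 + f}$
$n{\left(P{\left(4 \right)} \right)} z = \left(-63\right) \left(-335\right) = 21105$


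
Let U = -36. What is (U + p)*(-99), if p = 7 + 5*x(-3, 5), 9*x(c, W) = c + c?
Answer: 3201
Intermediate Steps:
x(c, W) = 2*c/9 (x(c, W) = (c + c)/9 = (2*c)/9 = 2*c/9)
p = 11/3 (p = 7 + 5*((2/9)*(-3)) = 7 + 5*(-⅔) = 7 - 10/3 = 11/3 ≈ 3.6667)
(U + p)*(-99) = (-36 + 11/3)*(-99) = -97/3*(-99) = 3201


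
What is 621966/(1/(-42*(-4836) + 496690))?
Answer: 435253050732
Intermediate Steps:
621966/(1/(-42*(-4836) + 496690)) = 621966/(1/(203112 + 496690)) = 621966/(1/699802) = 621966*699802 = 435253050732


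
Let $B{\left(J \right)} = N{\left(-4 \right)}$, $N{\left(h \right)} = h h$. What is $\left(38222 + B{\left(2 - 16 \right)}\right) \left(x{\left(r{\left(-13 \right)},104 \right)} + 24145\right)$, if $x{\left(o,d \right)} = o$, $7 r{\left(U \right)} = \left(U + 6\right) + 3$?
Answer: $\frac{6462642618}{7} \approx 9.2323 \cdot 10^{8}$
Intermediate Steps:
$r{\left(U \right)} = \frac{9}{7} + \frac{U}{7}$ ($r{\left(U \right)} = \frac{\left(U + 6\right) + 3}{7} = \frac{\left(6 + U\right) + 3}{7} = \frac{9 + U}{7} = \frac{9}{7} + \frac{U}{7}$)
$N{\left(h \right)} = h^{2}$
$B{\left(J \right)} = 16$ ($B{\left(J \right)} = \left(-4\right)^{2} = 16$)
$\left(38222 + B{\left(2 - 16 \right)}\right) \left(x{\left(r{\left(-13 \right)},104 \right)} + 24145\right) = \left(38222 + 16\right) \left(\left(\frac{9}{7} + \frac{1}{7} \left(-13\right)\right) + 24145\right) = 38238 \left(\left(\frac{9}{7} - \frac{13}{7}\right) + 24145\right) = 38238 \left(- \frac{4}{7} + 24145\right) = 38238 \cdot \frac{169011}{7} = \frac{6462642618}{7}$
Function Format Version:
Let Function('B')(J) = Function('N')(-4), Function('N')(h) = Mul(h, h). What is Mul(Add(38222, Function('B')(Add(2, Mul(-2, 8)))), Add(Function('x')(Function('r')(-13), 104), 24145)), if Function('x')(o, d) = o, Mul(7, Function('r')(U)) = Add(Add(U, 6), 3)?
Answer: Rational(6462642618, 7) ≈ 9.2323e+8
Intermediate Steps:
Function('r')(U) = Add(Rational(9, 7), Mul(Rational(1, 7), U)) (Function('r')(U) = Mul(Rational(1, 7), Add(Add(U, 6), 3)) = Mul(Rational(1, 7), Add(Add(6, U), 3)) = Mul(Rational(1, 7), Add(9, U)) = Add(Rational(9, 7), Mul(Rational(1, 7), U)))
Function('N')(h) = Pow(h, 2)
Function('B')(J) = 16 (Function('B')(J) = Pow(-4, 2) = 16)
Mul(Add(38222, Function('B')(Add(2, Mul(-2, 8)))), Add(Function('x')(Function('r')(-13), 104), 24145)) = Mul(Add(38222, 16), Add(Add(Rational(9, 7), Mul(Rational(1, 7), -13)), 24145)) = Mul(38238, Add(Add(Rational(9, 7), Rational(-13, 7)), 24145)) = Mul(38238, Add(Rational(-4, 7), 24145)) = Mul(38238, Rational(169011, 7)) = Rational(6462642618, 7)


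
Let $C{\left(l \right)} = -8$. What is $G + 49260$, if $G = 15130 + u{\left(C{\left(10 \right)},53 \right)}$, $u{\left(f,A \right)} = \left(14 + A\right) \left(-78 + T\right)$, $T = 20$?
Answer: $60504$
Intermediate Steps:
$u{\left(f,A \right)} = -812 - 58 A$ ($u{\left(f,A \right)} = \left(14 + A\right) \left(-78 + 20\right) = \left(14 + A\right) \left(-58\right) = -812 - 58 A$)
$G = 11244$ ($G = 15130 - 3886 = 11244$)
$G + 49260 = 11244 + 49260 = 60504$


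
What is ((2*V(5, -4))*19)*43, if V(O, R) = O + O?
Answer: 16340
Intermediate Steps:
V(O, R) = 2*O
((2*V(5, -4))*19)*43 = ((2*(2*5))*19)*43 = ((2*10)*19)*43 = (20*19)*43 = 380*43 = 16340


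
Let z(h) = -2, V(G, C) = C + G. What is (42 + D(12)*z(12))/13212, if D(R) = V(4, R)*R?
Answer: -19/734 ≈ -0.025886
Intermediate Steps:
D(R) = R*(4 + R) (D(R) = (R + 4)*R = (4 + R)*R = R*(4 + R))
(42 + D(12)*z(12))/13212 = (42 + (12*(4 + 12))*(-2))/13212 = (42 + (12*16)*(-2))*(1/13212) = (42 + 192*(-2))*(1/13212) = (42 - 384)*(1/13212) = -342*1/13212 = -19/734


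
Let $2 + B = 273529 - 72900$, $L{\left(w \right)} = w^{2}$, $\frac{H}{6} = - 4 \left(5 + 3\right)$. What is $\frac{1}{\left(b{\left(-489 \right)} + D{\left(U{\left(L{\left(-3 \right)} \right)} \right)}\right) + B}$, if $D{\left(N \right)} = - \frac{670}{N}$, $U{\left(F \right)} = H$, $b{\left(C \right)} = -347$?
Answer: $\frac{96}{19227215} \approx 4.9929 \cdot 10^{-6}$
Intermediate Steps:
$H = -192$ ($H = 6 \left(- 4 \left(5 + 3\right)\right) = 6 \left(\left(-4\right) 8\right) = 6 \left(-32\right) = -192$)
$U{\left(F \right)} = -192$
$B = 200627$ ($B = -2 + \left(273529 - 72900\right) = -2 + 200629 = 200627$)
$\frac{1}{\left(b{\left(-489 \right)} + D{\left(U{\left(L{\left(-3 \right)} \right)} \right)}\right) + B} = \frac{1}{\left(-347 - \frac{670}{-192}\right) + 200627} = \frac{1}{\left(-347 - - \frac{335}{96}\right) + 200627} = \frac{1}{\left(-347 + \frac{335}{96}\right) + 200627} = \frac{1}{- \frac{32977}{96} + 200627} = \frac{1}{\frac{19227215}{96}} = \frac{96}{19227215}$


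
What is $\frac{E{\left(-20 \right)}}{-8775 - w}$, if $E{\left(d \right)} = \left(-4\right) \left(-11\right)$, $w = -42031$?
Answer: $\frac{11}{8314} \approx 0.0013231$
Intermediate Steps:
$E{\left(d \right)} = 44$
$\frac{E{\left(-20 \right)}}{-8775 - w} = \frac{44}{-8775 - -42031} = \frac{44}{-8775 + 42031} = \frac{44}{33256} = 44 \cdot \frac{1}{33256} = \frac{11}{8314}$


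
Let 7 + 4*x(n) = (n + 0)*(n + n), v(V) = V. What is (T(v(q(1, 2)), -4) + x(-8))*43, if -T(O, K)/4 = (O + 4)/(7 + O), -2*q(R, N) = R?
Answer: 62823/52 ≈ 1208.1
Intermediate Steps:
q(R, N) = -R/2
T(O, K) = -4*(4 + O)/(7 + O) (T(O, K) = -4*(O + 4)/(7 + O) = -4*(4 + O)/(7 + O))
x(n) = -7/4 + n²/2 (x(n) = -7/4 + ((n + 0)*(n + n))/4 = -7/4 + (n*(2*n))/4 = -7/4 + (2*n²)/4 = -7/4 + n²/2)
(T(v(q(1, 2)), -4) + x(-8))*43 = (4*(-4 - (-1)/2)/(7 - ½*1) + (-7/4 + (½)*(-8)²))*43 = (4*(-4 - 1*(-½))/(7 - ½) + (-7/4 + (½)*64))*43 = (4*(-4 + ½)/(13/2) + (-7/4 + 32))*43 = (4*(2/13)*(-7/2) + 121/4)*43 = (-28/13 + 121/4)*43 = (1461/52)*43 = 62823/52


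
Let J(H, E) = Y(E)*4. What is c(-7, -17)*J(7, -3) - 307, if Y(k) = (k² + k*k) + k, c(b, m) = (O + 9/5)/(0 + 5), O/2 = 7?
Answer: -587/5 ≈ -117.40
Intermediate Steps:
O = 14 (O = 2*7 = 14)
c(b, m) = 79/25 (c(b, m) = (14 + 9/5)/(0 + 5) = (14 + 9*(⅕))/5 = (14 + 9/5)*(⅕) = (79/5)*(⅕) = 79/25)
Y(k) = k + 2*k² (Y(k) = (k² + k²) + k = 2*k² + k = k + 2*k²)
J(H, E) = 4*E*(1 + 2*E) (J(H, E) = (E*(1 + 2*E))*4 = 4*E*(1 + 2*E))
c(-7, -17)*J(7, -3) - 307 = 79*(4*(-3)*(1 + 2*(-3)))/25 - 307 = 79*(4*(-3)*(1 - 6))/25 - 307 = 79*(4*(-3)*(-5))/25 - 307 = (79/25)*60 - 307 = 948/5 - 307 = -587/5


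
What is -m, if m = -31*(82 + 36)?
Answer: 3658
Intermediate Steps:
m = -3658 (m = -31*118 = -3658)
-m = -1*(-3658) = 3658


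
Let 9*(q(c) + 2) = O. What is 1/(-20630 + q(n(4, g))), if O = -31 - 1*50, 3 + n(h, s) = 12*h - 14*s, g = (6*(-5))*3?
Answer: -1/20641 ≈ -4.8447e-5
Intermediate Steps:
g = -90 (g = -30*3 = -90)
n(h, s) = -3 - 14*s + 12*h (n(h, s) = -3 + (12*h - 14*s) = -3 + (-14*s + 12*h) = -3 - 14*s + 12*h)
O = -81 (O = -31 - 50 = -81)
q(c) = -11 (q(c) = -2 + (⅑)*(-81) = -2 - 9 = -11)
1/(-20630 + q(n(4, g))) = 1/(-20630 - 11) = 1/(-20641) = -1/20641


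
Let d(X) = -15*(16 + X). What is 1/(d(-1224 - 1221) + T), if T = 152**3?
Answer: 1/3548243 ≈ 2.8183e-7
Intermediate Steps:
d(X) = -240 - 15*X
T = 3511808
1/(d(-1224 - 1221) + T) = 1/((-240 - 15*(-1224 - 1221)) + 3511808) = 1/((-240 - 15*(-2445)) + 3511808) = 1/((-240 + 36675) + 3511808) = 1/(36435 + 3511808) = 1/3548243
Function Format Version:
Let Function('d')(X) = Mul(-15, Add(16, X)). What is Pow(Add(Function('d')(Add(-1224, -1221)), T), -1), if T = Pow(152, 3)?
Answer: Rational(1, 3548243) ≈ 2.8183e-7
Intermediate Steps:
Function('d')(X) = Add(-240, Mul(-15, X))
T = 3511808
Pow(Add(Function('d')(Add(-1224, -1221)), T), -1) = Pow(Add(Add(-240, Mul(-15, Add(-1224, -1221))), 3511808), -1) = Pow(Add(Add(-240, Mul(-15, -2445)), 3511808), -1) = Pow(Add(Add(-240, 36675), 3511808), -1) = Pow(Add(36435, 3511808), -1) = Pow(3548243, -1) = Rational(1, 3548243)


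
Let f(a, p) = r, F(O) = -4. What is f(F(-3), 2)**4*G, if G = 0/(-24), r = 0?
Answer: 0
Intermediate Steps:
f(a, p) = 0
G = 0 (G = 0*(-1/24) = 0)
f(F(-3), 2)**4*G = 0**4*0 = 0*0 = 0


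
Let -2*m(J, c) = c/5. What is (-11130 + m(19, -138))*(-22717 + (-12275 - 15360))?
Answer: 2798614512/5 ≈ 5.5972e+8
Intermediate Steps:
m(J, c) = -c/10 (m(J, c) = -c/(2*5) = -c/10)
(-11130 + m(19, -138))*(-22717 + (-12275 - 15360)) = (-11130 - ⅒*(-138))*(-22717 + (-12275 - 15360)) = (-11130 + 69/5)*(-22717 - 27635) = -55581/5*(-50352) = 2798614512/5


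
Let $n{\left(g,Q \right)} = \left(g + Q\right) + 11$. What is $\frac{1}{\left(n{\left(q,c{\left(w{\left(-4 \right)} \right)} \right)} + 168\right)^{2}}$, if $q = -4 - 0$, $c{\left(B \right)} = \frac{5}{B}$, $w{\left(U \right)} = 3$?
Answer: $\frac{9}{280900} \approx 3.204 \cdot 10^{-5}$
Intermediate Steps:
$q = -4$ ($q = -4 + 0 = -4$)
$n{\left(g,Q \right)} = 11 + Q + g$ ($n{\left(g,Q \right)} = \left(Q + g\right) + 11 = 11 + Q + g$)
$\frac{1}{\left(n{\left(q,c{\left(w{\left(-4 \right)} \right)} \right)} + 168\right)^{2}} = \frac{1}{\left(\left(11 + \frac{5}{3} - 4\right) + 168\right)^{2}} = \frac{1}{\left(\frac{26}{3} + 168\right)^{2}} = \frac{1}{\left(\frac{530}{3}\right)^{2}} = \frac{1}{\frac{280900}{9}} = \frac{9}{280900}$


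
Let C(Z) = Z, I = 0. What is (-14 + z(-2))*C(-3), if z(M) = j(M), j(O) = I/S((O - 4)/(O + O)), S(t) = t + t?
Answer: 42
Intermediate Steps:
S(t) = 2*t
j(O) = 0 (j(O) = 0/((2*((O - 4)/(O + O)))) = 0/((2*((-4 + O)/((2*O))))) = 0/((2*((-4 + O)*(1/(2*O))))) = 0/((2*((-4 + O)/(2*O)))) = 0/(((-4 + O)/O)) = 0*(O/(-4 + O)) = 0)
z(M) = 0
(-14 + z(-2))*C(-3) = (-14 + 0)*(-3) = -14*(-3) = 42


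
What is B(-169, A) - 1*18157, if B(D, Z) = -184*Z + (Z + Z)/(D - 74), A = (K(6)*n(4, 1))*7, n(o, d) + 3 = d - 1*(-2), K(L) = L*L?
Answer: -18157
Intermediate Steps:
K(L) = L**2
n(o, d) = -1 + d (n(o, d) = -3 + (d - 1*(-2)) = -3 + (d + 2) = -3 + (2 + d) = -1 + d)
A = 0 (A = (6**2*(-1 + 1))*7 = (36*0)*7 = 0*7 = 0)
B(D, Z) = -184*Z + 2*Z/(-74 + D) (B(D, Z) = -184*Z + (2*Z)/(-74 + D) = -184*Z + 2*Z/(-74 + D))
B(-169, A) - 1*18157 = 2*0*(6809 - 92*(-169))/(-74 - 169) - 1*18157 = 2*0*(6809 + 15548)/(-243) - 18157 = 2*0*(-1/243)*22357 - 18157 = 0 - 18157 = -18157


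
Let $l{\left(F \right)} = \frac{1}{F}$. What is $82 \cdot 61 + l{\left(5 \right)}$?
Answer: $\frac{25011}{5} \approx 5002.2$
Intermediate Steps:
$82 \cdot 61 + l{\left(5 \right)} = 82 \cdot 61 + \frac{1}{5} = 5002 + \frac{1}{5} = \frac{25011}{5}$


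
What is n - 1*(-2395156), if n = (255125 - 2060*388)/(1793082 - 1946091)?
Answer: 122160322853/51003 ≈ 2.3952e+6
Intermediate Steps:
n = 181385/51003 (n = (255125 - 799280)/(-153009) = -544155*(-1/153009) = 181385/51003 ≈ 3.5564)
n - 1*(-2395156) = 181385/51003 - 1*(-2395156) = 181385/51003 + 2395156 = 122160322853/51003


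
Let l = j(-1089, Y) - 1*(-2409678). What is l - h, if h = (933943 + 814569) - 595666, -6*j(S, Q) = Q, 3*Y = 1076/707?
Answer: 7997221478/6363 ≈ 1.2568e+6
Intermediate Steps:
Y = 1076/2121 (Y = (1076/707)/3 = (1076*(1/707))/3 = (⅓)*(1076/707) = 1076/2121 ≈ 0.50731)
j(S, Q) = -Q/6
h = 1152846 (h = 1748512 - 595666 = 1152846)
l = 15332780576/6363 (l = -⅙*1076/2121 - 1*(-2409678) = -538/6363 + 2409678 = 15332780576/6363 ≈ 2.4097e+6)
l - h = 15332780576/6363 - 1*1152846 = 15332780576/6363 - 1152846 = 7997221478/6363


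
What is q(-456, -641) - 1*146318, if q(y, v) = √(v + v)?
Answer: -146318 + I*√1282 ≈ -1.4632e+5 + 35.805*I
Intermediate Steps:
q(y, v) = √2*√v (q(y, v) = √(2*v) = √2*√v)
q(-456, -641) - 1*146318 = √2*√(-641) - 1*146318 = √2*(I*√641) - 146318 = I*√1282 - 146318 = -146318 + I*√1282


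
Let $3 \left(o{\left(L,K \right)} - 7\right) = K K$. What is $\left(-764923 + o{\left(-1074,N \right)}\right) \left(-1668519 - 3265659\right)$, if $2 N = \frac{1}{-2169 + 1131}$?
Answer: $\frac{2711015532499108087}{718296} \approx 3.7742 \cdot 10^{12}$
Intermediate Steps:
$N = - \frac{1}{2076}$ ($N = \frac{1}{2 \left(-2169 + 1131\right)} = \frac{1}{2 \left(-1038\right)} = \frac{1}{2} \left(- \frac{1}{1038}\right) = - \frac{1}{2076} \approx -0.0004817$)
$o{\left(L,K \right)} = 7 + \frac{K^{2}}{3}$ ($o{\left(L,K \right)} = 7 + \frac{K K}{3} = 7 + \frac{K^{2}}{3}$)
$\left(-764923 + o{\left(-1074,N \right)}\right) \left(-1668519 - 3265659\right) = \left(-764923 + \left(7 + \frac{\left(- \frac{1}{2076}\right)^{2}}{3}\right)\right) \left(-1668519 - 3265659\right) = \left(-764923 + \left(7 + \frac{1}{3} \cdot \frac{1}{4309776}\right)\right) \left(-4934178\right) = \left(-764923 + \left(7 + \frac{1}{12929328}\right)\right) \left(-4934178\right) = \left(-764923 + \frac{90505297}{12929328}\right) \left(-4934178\right) = \left(- \frac{9889849856447}{12929328}\right) \left(-4934178\right) = \frac{2711015532499108087}{718296}$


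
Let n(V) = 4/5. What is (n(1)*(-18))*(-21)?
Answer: 1512/5 ≈ 302.40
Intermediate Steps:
n(V) = 4/5 (n(V) = 4*(1/5) = 4/5)
(n(1)*(-18))*(-21) = ((4/5)*(-18))*(-21) = -72/5*(-21) = 1512/5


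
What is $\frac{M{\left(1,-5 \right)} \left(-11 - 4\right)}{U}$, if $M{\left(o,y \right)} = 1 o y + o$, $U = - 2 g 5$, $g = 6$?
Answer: $-1$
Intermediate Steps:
$U = -60$ ($U = \left(-2\right) 6 \cdot 5 = \left(-12\right) 5 = -60$)
$M{\left(o,y \right)} = o + o y$ ($M{\left(o,y \right)} = o y + o = o + o y$)
$\frac{M{\left(1,-5 \right)} \left(-11 - 4\right)}{U} = \frac{1 \left(1 - 5\right) \left(-11 - 4\right)}{-60} = 1 \left(-4\right) \left(-15\right) \left(- \frac{1}{60}\right) = \left(-4\right) \left(-15\right) \left(- \frac{1}{60}\right) = 60 \left(- \frac{1}{60}\right) = -1$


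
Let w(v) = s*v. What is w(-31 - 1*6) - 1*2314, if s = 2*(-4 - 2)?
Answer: -1870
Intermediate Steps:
s = -12 (s = 2*(-6) = -12)
w(v) = -12*v
w(-31 - 1*6) - 1*2314 = -12*(-31 - 1*6) - 1*2314 = -12*(-31 - 6) - 2314 = -12*(-37) - 2314 = 444 - 2314 = -1870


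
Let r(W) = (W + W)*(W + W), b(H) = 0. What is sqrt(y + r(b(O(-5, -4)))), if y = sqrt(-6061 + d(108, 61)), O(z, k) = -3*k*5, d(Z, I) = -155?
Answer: 2**(3/4)*777**(1/4)*sqrt(I) ≈ 6.2786 + 6.2786*I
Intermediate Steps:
O(z, k) = -15*k
y = 2*I*sqrt(1554) (y = sqrt(-6061 - 155) = sqrt(-6216) = 2*I*sqrt(1554) ≈ 78.842*I)
r(W) = 4*W**2 (r(W) = (2*W)*(2*W) = 4*W**2)
sqrt(y + r(b(O(-5, -4)))) = sqrt(2*I*sqrt(1554) + 4*0**2) = sqrt(2*I*sqrt(1554) + 4*0) = sqrt(2*I*sqrt(1554) + 0) = sqrt(2*I*sqrt(1554)) = 2**(3/4)*777**(1/4)*sqrt(I)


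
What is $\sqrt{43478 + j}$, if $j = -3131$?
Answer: $3 \sqrt{4483} \approx 200.87$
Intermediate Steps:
$\sqrt{43478 + j} = \sqrt{43478 - 3131} = \sqrt{40347} = 3 \sqrt{4483}$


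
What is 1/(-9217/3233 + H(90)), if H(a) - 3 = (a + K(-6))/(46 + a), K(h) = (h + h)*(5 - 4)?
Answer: 219844/158863 ≈ 1.3839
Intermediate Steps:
K(h) = 2*h (K(h) = (2*h)*1 = 2*h)
H(a) = 3 + (-12 + a)/(46 + a) (H(a) = 3 + (a + 2*(-6))/(46 + a) = 3 + (a - 12)/(46 + a) = 3 + (-12 + a)/(46 + a))
1/(-9217/3233 + H(90)) = 1/(-9217/3233 + 2*(63 + 2*90)/(46 + 90)) = 1/(-9217*1/3233 + 2*(63 + 180)/136) = 1/(-9217/3233 + 2*(1/136)*243) = 1/(-9217/3233 + 243/68) = 1/(158863/219844) = 219844/158863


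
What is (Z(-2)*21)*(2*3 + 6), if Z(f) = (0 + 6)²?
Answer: 9072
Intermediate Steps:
Z(f) = 36 (Z(f) = 6² = 36)
(Z(-2)*21)*(2*3 + 6) = (36*21)*(2*3 + 6) = 756*(6 + 6) = 756*12 = 9072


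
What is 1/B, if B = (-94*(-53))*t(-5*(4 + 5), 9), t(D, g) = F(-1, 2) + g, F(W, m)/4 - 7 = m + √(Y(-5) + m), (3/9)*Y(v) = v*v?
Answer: 45/3950726 - 2*√77/1975363 ≈ 2.5059e-6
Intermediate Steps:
Y(v) = 3*v² (Y(v) = 3*(v*v) = 3*v²)
F(W, m) = 28 + 4*m + 4*√(75 + m) (F(W, m) = 28 + 4*(m + √(3*(-5)² + m)) = 28 + 4*(m + √(3*25 + m)) = 28 + 4*(m + √(75 + m)) = 28 + (4*m + 4*√(75 + m)) = 28 + 4*m + 4*√(75 + m))
t(D, g) = 36 + g + 4*√77 (t(D, g) = (28 + 4*2 + 4*√(75 + 2)) + g = (28 + 8 + 4*√77) + g = (36 + 4*√77) + g = 36 + g + 4*√77)
B = 224190 + 19928*√77 (B = (-94*(-53))*(36 + 9 + 4*√77) = 4982*(45 + 4*√77) = 224190 + 19928*√77 ≈ 3.9906e+5)
1/B = 1/(224190 + 19928*√77)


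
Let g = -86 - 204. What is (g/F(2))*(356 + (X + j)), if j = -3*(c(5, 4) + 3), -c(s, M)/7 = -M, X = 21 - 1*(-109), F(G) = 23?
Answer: -113970/23 ≈ -4955.2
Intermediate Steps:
X = 130 (X = 21 + 109 = 130)
g = -290
c(s, M) = 7*M (c(s, M) = -(-7)*M = 7*M)
j = -93 (j = -3*(7*4 + 3) = -3*(28 + 3) = -3*31 = -93)
(g/F(2))*(356 + (X + j)) = (-290/23)*(356 + (130 - 93)) = (-290*1/23)*(356 + 37) = -290/23*393 = -113970/23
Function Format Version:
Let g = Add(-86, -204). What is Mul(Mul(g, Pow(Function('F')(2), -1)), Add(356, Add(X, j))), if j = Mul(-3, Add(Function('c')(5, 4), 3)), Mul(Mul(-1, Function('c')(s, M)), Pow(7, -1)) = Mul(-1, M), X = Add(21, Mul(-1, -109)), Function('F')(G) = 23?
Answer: Rational(-113970, 23) ≈ -4955.2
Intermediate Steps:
X = 130 (X = Add(21, 109) = 130)
g = -290
Function('c')(s, M) = Mul(7, M) (Function('c')(s, M) = Mul(-7, Mul(-1, M)) = Mul(7, M))
j = -93 (j = Mul(-3, Add(Mul(7, 4), 3)) = Mul(-3, Add(28, 3)) = Mul(-3, 31) = -93)
Mul(Mul(g, Pow(Function('F')(2), -1)), Add(356, Add(X, j))) = Mul(Mul(-290, Pow(23, -1)), Add(356, Add(130, -93))) = Mul(Mul(-290, Rational(1, 23)), Add(356, 37)) = Mul(Rational(-290, 23), 393) = Rational(-113970, 23)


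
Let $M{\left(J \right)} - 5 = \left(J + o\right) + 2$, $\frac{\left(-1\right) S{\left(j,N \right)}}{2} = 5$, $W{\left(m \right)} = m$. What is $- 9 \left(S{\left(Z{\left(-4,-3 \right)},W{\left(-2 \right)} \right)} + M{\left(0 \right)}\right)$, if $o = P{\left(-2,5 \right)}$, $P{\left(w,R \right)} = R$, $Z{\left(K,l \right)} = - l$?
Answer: $-18$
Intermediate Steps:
$o = 5$
$S{\left(j,N \right)} = -10$ ($S{\left(j,N \right)} = \left(-2\right) 5 = -10$)
$M{\left(J \right)} = 12 + J$ ($M{\left(J \right)} = 5 + \left(\left(J + 5\right) + 2\right) = 5 + \left(\left(5 + J\right) + 2\right) = 5 + \left(7 + J\right) = 12 + J$)
$- 9 \left(S{\left(Z{\left(-4,-3 \right)},W{\left(-2 \right)} \right)} + M{\left(0 \right)}\right) = - 9 \left(-10 + \left(12 + 0\right)\right) = - 9 \left(-10 + 12\right) = \left(-9\right) 2 = -18$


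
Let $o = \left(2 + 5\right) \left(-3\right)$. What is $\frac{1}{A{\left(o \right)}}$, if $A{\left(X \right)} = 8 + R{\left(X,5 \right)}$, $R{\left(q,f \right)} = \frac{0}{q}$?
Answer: $\frac{1}{8} \approx 0.125$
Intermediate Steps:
$R{\left(q,f \right)} = 0$
$o = -21$ ($o = 7 \left(-3\right) = -21$)
$A{\left(X \right)} = 8$ ($A{\left(X \right)} = 8 + 0 = 8$)
$\frac{1}{A{\left(o \right)}} = \frac{1}{8}$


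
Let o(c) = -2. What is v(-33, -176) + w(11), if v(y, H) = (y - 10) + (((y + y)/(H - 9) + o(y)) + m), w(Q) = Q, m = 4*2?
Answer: -4744/185 ≈ -25.643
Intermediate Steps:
m = 8
v(y, H) = -4 + y + 2*y/(-9 + H) (v(y, H) = (y - 10) + (((y + y)/(H - 9) - 2) + 8) = (-10 + y) + (((2*y)/(-9 + H) - 2) + 8) = (-10 + y) + ((2*y/(-9 + H) - 2) + 8) = (-10 + y) + ((-2 + 2*y/(-9 + H)) + 8) = (-10 + y) + (6 + 2*y/(-9 + H)) = -4 + y + 2*y/(-9 + H))
v(-33, -176) + w(11) = (36 - 7*(-33) - 4*(-176) - 176*(-33))/(-9 - 176) + 11 = (36 + 231 + 704 + 5808)/(-185) + 11 = -1/185*6779 + 11 = -6779/185 + 11 = -4744/185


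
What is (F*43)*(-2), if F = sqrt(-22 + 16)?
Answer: -86*I*sqrt(6) ≈ -210.66*I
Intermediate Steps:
F = I*sqrt(6) (F = sqrt(-6) = I*sqrt(6) ≈ 2.4495*I)
(F*43)*(-2) = ((I*sqrt(6))*43)*(-2) = (43*I*sqrt(6))*(-2) = -86*I*sqrt(6)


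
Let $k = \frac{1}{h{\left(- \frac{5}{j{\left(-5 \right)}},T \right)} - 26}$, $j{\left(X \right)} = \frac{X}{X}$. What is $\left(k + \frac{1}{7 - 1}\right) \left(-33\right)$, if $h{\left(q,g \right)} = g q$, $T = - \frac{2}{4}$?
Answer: $- \frac{385}{94} \approx -4.0957$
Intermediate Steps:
$j{\left(X \right)} = 1$
$T = - \frac{1}{2}$ ($T = \left(-2\right) \frac{1}{4} = - \frac{1}{2} \approx -0.5$)
$k = - \frac{2}{47}$ ($k = \frac{1}{- \frac{\left(-5\right) 1^{-1}}{2} - 26} = \frac{1}{- \frac{\left(-5\right) 1}{2} - 26} = \frac{1}{\left(- \frac{1}{2}\right) \left(-5\right) - 26} = \frac{1}{\frac{5}{2} - 26} = \frac{1}{- \frac{47}{2}} = - \frac{2}{47} \approx -0.042553$)
$\left(k + \frac{1}{7 - 1}\right) \left(-33\right) = \left(- \frac{2}{47} + \frac{1}{7 - 1}\right) \left(-33\right) = \left(- \frac{2}{47} + \frac{1}{6}\right) \left(-33\right) = \frac{35}{282} \left(-33\right) = - \frac{385}{94}$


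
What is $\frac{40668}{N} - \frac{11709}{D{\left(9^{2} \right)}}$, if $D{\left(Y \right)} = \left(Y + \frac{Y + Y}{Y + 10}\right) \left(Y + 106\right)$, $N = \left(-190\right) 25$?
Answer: $- \frac{3463835971}{371732625} \approx -9.3181$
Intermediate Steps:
$N = -4750$
$D{\left(Y \right)} = \left(106 + Y\right) \left(Y + \frac{2 Y}{10 + Y}\right)$ ($D{\left(Y \right)} = \left(Y + \frac{2 Y}{10 + Y}\right) \left(106 + Y\right) = \left(106 + Y\right) \left(Y + \frac{2 Y}{10 + Y}\right)$)
$\frac{40668}{N} - \frac{11709}{D{\left(9^{2} \right)}} = \frac{40668}{-4750} - \frac{11709}{9^{2} \frac{1}{10 + 9^{2}} \left(1272 + \left(9^{2}\right)^{2} + 118 \cdot 9^{2}\right)} = 40668 \left(- \frac{1}{4750}\right) - \frac{11709}{81 \frac{1}{10 + 81} \left(1272 + 81^{2} + 118 \cdot 81\right)} = - \frac{20334}{2375} - \frac{11709}{81 \cdot \frac{1}{91} \left(1272 + 6561 + 9558\right)} = - \frac{20334}{2375} - \frac{11709}{81 \cdot \frac{1}{91} \cdot 17391} = - \frac{20334}{2375} - \frac{11709}{\frac{1408671}{91}} = - \frac{20334}{2375} - \frac{118391}{156519} = - \frac{3463835971}{371732625}$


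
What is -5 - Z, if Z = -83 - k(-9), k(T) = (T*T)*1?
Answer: 159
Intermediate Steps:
k(T) = T² (k(T) = T²*1 = T²)
Z = -164 (Z = -83 - 1*(-9)² = -83 - 1*81 = -83 - 81 = -164)
-5 - Z = -5 - 1*(-164) = -5 + 164 = 159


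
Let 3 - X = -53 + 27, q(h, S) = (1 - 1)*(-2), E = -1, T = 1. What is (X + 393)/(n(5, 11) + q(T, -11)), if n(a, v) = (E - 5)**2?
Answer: 211/18 ≈ 11.722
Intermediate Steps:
n(a, v) = 36 (n(a, v) = (-1 - 5)**2 = (-6)**2 = 36)
q(h, S) = 0 (q(h, S) = 0*(-2) = 0)
X = 29 (X = 3 - (-53 + 27) = 3 - 1*(-26) = 3 + 26 = 29)
(X + 393)/(n(5, 11) + q(T, -11)) = (29 + 393)/(36 + 0) = 422/36 = 422*(1/36) = 211/18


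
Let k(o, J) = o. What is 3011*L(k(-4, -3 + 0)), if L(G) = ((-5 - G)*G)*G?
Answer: -48176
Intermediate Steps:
L(G) = G**2*(-5 - G) (L(G) = (G*(-5 - G))*G = G**2*(-5 - G))
3011*L(k(-4, -3 + 0)) = 3011*((-4)**2*(-5 - 1*(-4))) = 3011*(16*(-5 + 4)) = 3011*(16*(-1)) = 3011*(-16) = -48176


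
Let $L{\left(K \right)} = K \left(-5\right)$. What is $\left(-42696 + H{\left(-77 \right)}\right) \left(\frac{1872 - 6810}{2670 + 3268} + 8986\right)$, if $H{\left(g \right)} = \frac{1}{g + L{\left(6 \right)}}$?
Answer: $- \frac{121872994324445}{317683} \approx -3.8363 \cdot 10^{8}$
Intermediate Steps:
$L{\left(K \right)} = - 5 K$
$H{\left(g \right)} = \frac{1}{-30 + g}$ ($H{\left(g \right)} = \frac{1}{g - 30} = \frac{1}{-30 + g}$)
$\left(-42696 + H{\left(-77 \right)}\right) \left(\frac{1872 - 6810}{2670 + 3268} + 8986\right) = \left(-42696 + \frac{1}{-30 - 77}\right) \left(\frac{1872 - 6810}{2670 + 3268} + 8986\right) = \left(-42696 + \frac{1}{-107}\right) \left(- \frac{4938}{5938} + 8986\right) = \left(-42696 - \frac{1}{107}\right) \left(\left(-4938\right) \frac{1}{5938} + 8986\right) = - \frac{4568473 \left(- \frac{2469}{2969} + 8986\right)}{107} = \left(- \frac{4568473}{107}\right) \frac{26676965}{2969} = - \frac{121872994324445}{317683}$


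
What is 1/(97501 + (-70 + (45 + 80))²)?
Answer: 1/100526 ≈ 9.9477e-6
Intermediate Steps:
1/(97501 + (-70 + (45 + 80))²) = 1/(97501 + (-70 + 125)²) = 1/(97501 + 55²) = 1/(97501 + 3025) = 1/100526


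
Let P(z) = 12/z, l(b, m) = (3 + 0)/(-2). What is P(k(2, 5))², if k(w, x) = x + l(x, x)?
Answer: 576/49 ≈ 11.755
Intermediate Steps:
l(b, m) = -3/2 (l(b, m) = -½*3 = -3/2)
k(w, x) = -3/2 + x (k(w, x) = x - 3/2 = -3/2 + x)
P(k(2, 5))² = (12/(-3/2 + 5))² = (12/(7/2))² = (12*(2/7))² = (24/7)² = 576/49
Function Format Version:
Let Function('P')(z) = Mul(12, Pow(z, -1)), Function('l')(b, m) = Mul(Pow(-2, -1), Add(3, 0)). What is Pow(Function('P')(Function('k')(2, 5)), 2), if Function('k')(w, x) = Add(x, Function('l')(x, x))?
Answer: Rational(576, 49) ≈ 11.755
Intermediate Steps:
Function('l')(b, m) = Rational(-3, 2) (Function('l')(b, m) = Mul(Rational(-1, 2), 3) = Rational(-3, 2))
Function('k')(w, x) = Add(Rational(-3, 2), x) (Function('k')(w, x) = Add(x, Rational(-3, 2)) = Add(Rational(-3, 2), x))
Pow(Function('P')(Function('k')(2, 5)), 2) = Pow(Mul(12, Pow(Add(Rational(-3, 2), 5), -1)), 2) = Pow(Mul(12, Pow(Rational(7, 2), -1)), 2) = Pow(Mul(12, Rational(2, 7)), 2) = Pow(Rational(24, 7), 2) = Rational(576, 49)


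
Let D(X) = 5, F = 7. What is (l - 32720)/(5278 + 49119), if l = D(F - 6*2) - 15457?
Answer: -48172/54397 ≈ -0.88556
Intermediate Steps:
l = -15452 (l = 5 - 15457 = -15452)
(l - 32720)/(5278 + 49119) = (-15452 - 32720)/(5278 + 49119) = -48172/54397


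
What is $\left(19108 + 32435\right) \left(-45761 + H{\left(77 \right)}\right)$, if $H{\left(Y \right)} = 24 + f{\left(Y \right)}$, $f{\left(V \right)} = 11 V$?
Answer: $-2313765270$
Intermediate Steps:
$H{\left(Y \right)} = 24 + 11 Y$
$\left(19108 + 32435\right) \left(-45761 + H{\left(77 \right)}\right) = \left(19108 + 32435\right) \left(-45761 + \left(24 + 11 \cdot 77\right)\right) = 51543 \left(-45761 + \left(24 + 847\right)\right) = 51543 \left(-45761 + 871\right) = 51543 \left(-44890\right) = -2313765270$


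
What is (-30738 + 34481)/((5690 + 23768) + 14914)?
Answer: 3743/44372 ≈ 0.084355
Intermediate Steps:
(-30738 + 34481)/((5690 + 23768) + 14914) = 3743/(29458 + 14914) = 3743/44372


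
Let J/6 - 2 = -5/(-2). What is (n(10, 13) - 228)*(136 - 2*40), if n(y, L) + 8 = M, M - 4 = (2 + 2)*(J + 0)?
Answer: -6944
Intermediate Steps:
J = 27 (J = 12 + 6*(-5/(-2)) = 12 + 6*(-5*(-½)) = 12 + 6*(5/2) = 12 + 15 = 27)
M = 112 (M = 4 + (2 + 2)*(27 + 0) = 4 + 4*27 = 4 + 108 = 112)
n(y, L) = 104 (n(y, L) = -8 + 112 = 104)
(n(10, 13) - 228)*(136 - 2*40) = (104 - 228)*(136 - 2*40) = -124*(136 - 80) = -124*56 = -6944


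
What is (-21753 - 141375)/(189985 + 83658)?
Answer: -163128/273643 ≈ -0.59613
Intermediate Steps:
(-21753 - 141375)/(189985 + 83658) = -163128/273643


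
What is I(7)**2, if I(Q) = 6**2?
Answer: 1296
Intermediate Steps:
I(Q) = 36
I(7)**2 = 36**2 = 1296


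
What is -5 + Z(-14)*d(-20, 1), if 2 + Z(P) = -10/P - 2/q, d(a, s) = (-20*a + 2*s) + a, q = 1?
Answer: -8821/7 ≈ -1260.1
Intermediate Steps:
d(a, s) = -19*a + 2*s
Z(P) = -4 - 10/P (Z(P) = -2 + (-10/P - 2/1) = -2 + (-10/P - 2*1) = -2 + (-10/P - 2) = -2 + (-2 - 10/P) = -4 - 10/P)
-5 + Z(-14)*d(-20, 1) = -5 + (-4 - 10/(-14))*(-19*(-20) + 2*1) = -5 + (-4 - 10*(-1/14))*(380 + 2) = -5 + (-4 + 5/7)*382 = -5 - 23/7*382 = -5 - 8786/7 = -8821/7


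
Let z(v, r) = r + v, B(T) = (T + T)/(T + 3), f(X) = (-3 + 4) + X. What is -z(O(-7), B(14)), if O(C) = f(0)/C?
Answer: -179/119 ≈ -1.5042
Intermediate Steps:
f(X) = 1 + X
O(C) = 1/C (O(C) = (1 + 0)/C = 1/C)
B(T) = 2*T/(3 + T) (B(T) = (2*T)/(3 + T) = 2*T/(3 + T))
-z(O(-7), B(14)) = -(2*14/(3 + 14) + 1/(-7)) = -(2*14/17 - ⅐) = -(2*14*(1/17) - ⅐) = -(28/17 - ⅐) = -1*179/119 = -179/119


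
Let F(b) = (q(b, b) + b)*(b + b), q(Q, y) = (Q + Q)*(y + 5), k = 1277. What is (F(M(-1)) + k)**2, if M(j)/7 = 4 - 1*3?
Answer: 13890529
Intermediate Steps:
M(j) = 7 (M(j) = 7*(4 - 1*3) = 7*(4 - 3) = 7*1 = 7)
q(Q, y) = 2*Q*(5 + y) (q(Q, y) = (2*Q)*(5 + y) = 2*Q*(5 + y))
F(b) = 2*b*(b + 2*b*(5 + b)) (F(b) = (2*b*(5 + b) + b)*(b + b) = (b + 2*b*(5 + b))*(2*b) = 2*b*(b + 2*b*(5 + b)))
(F(M(-1)) + k)**2 = (7**2*(22 + 4*7) + 1277)**2 = (49*(22 + 28) + 1277)**2 = (49*50 + 1277)**2 = (2450 + 1277)**2 = 3727**2 = 13890529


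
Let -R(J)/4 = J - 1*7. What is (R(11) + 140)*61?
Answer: 7564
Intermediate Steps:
R(J) = 28 - 4*J (R(J) = -4*(J - 1*7) = -4*(J - 7) = -4*(-7 + J) = 28 - 4*J)
(R(11) + 140)*61 = ((28 - 4*11) + 140)*61 = ((28 - 44) + 140)*61 = (-16 + 140)*61 = 124*61 = 7564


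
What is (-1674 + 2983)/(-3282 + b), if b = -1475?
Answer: -1309/4757 ≈ -0.27517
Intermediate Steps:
(-1674 + 2983)/(-3282 + b) = (-1674 + 2983)/(-3282 - 1475) = 1309/(-4757) = 1309*(-1/4757) = -1309/4757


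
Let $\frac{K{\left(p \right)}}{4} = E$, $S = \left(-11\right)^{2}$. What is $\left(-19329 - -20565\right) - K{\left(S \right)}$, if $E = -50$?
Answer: $1436$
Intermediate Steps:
$S = 121$
$K{\left(p \right)} = -200$ ($K{\left(p \right)} = 4 \left(-50\right) = -200$)
$\left(-19329 - -20565\right) - K{\left(S \right)} = \left(-19329 - -20565\right) - -200 = \left(-19329 + 20565\right) + 200 = 1236 + 200 = 1436$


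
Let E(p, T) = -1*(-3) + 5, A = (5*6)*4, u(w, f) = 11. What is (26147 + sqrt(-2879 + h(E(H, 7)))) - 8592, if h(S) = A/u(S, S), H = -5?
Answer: 17555 + I*sqrt(347039)/11 ≈ 17555.0 + 53.555*I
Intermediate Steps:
A = 120 (A = 30*4 = 120)
E(p, T) = 8 (E(p, T) = 3 + 5 = 8)
h(S) = 120/11
(26147 + sqrt(-2879 + h(E(H, 7)))) - 8592 = (26147 + sqrt(-2879 + 120/11)) - 8592 = (26147 + sqrt(-31549/11)) - 8592 = (26147 + I*sqrt(347039)/11) - 8592 = 17555 + I*sqrt(347039)/11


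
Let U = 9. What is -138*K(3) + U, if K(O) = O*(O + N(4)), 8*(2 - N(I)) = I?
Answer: -1854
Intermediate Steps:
N(I) = 2 - I/8
K(O) = O*(3/2 + O) (K(O) = O*(O + (2 - 1/8*4)) = O*(O + (2 - 1/2)) = O*(O + 3/2) = O*(3/2 + O))
-138*K(3) + U = -69*3*(3 + 2*3) + 9 = -69*3*(3 + 6) + 9 = -69*3*9 + 9 = -138*27/2 + 9 = -1863 + 9 = -1854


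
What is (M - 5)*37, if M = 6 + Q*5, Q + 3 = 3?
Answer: 37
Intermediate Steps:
Q = 0 (Q = -3 + 3 = 0)
M = 6 (M = 6 + 0*5 = 6 + 0 = 6)
(M - 5)*37 = (6 - 5)*37 = 1*37 = 37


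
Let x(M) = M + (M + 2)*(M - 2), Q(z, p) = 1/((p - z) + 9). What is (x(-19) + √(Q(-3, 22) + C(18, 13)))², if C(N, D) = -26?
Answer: (11492 + I*√30022)²/1156 ≈ 1.1422e+5 + 3445.0*I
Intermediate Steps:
Q(z, p) = 1/(9 + p - z)
x(M) = M + (-2 + M)*(2 + M) (x(M) = M + (2 + M)*(-2 + M) = M + (-2 + M)*(2 + M))
(x(-19) + √(Q(-3, 22) + C(18, 13)))² = ((-4 - 19 + (-19)²) + √(1/(9 + 22 - 1*(-3)) - 26))² = ((-4 - 19 + 361) + √(1/(9 + 22 + 3) - 26))² = (338 + √(1/34 - 26))² = (338 + √(-883/34))² = (338 + I*√30022/34)²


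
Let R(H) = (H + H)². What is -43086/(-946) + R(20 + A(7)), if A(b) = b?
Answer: 32577/11 ≈ 2961.5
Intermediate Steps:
R(H) = 4*H² (R(H) = (2*H)² = 4*H²)
-43086/(-946) + R(20 + A(7)) = -43086/(-946) + 4*(20 + 7)² = -43086*(-1/946) + 4*27² = 501/11 + 4*729 = 501/11 + 2916 = 32577/11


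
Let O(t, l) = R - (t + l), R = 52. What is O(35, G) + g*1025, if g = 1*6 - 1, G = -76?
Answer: 5218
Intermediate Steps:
O(t, l) = 52 - l - t (O(t, l) = 52 - (t + l) = 52 - (l + t) = 52 + (-l - t) = 52 - l - t)
g = 5 (g = 6 - 1 = 5)
O(35, G) + g*1025 = (52 - 1*(-76) - 1*35) + 5*1025 = (52 + 76 - 35) + 5125 = 93 + 5125 = 5218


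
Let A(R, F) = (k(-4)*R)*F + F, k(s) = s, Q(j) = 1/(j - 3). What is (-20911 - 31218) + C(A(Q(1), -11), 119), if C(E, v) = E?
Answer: -52162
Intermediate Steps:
Q(j) = 1/(-3 + j)
A(R, F) = F - 4*F*R (A(R, F) = (-4*R)*F + F = -4*F*R + F = F - 4*F*R)
(-20911 - 31218) + C(A(Q(1), -11), 119) = (-20911 - 31218) - 11*(1 - 4/(-3 + 1)) = -52129 - 11*(1 - 4/(-2)) = -52129 - 11*(1 - 4*(-1/2)) = -52129 - 11*(1 + 2) = -52129 - 11*3 = -52129 - 33 = -52162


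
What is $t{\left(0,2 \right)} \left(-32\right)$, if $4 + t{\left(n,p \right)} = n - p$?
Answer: $192$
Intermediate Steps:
$t{\left(n,p \right)} = -4 + n - p$ ($t{\left(n,p \right)} = -4 + \left(n - p\right) = -4 + n - p$)
$t{\left(0,2 \right)} \left(-32\right) = \left(-4 + 0 - 2\right) \left(-32\right) = \left(-6\right) \left(-32\right) = 192$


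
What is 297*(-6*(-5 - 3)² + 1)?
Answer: -113751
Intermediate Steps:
297*(-6*(-5 - 3)² + 1) = 297*(-6*(-8)² + 1) = 297*(-6*64 + 1) = 297*(-384 + 1) = 297*(-383) = -113751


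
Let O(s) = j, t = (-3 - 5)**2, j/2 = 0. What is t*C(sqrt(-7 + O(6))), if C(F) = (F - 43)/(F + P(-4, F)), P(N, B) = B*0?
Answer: 64 + 2752*I*sqrt(7)/7 ≈ 64.0 + 1040.2*I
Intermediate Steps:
j = 0 (j = 2*0 = 0)
t = 64 (t = (-8)**2 = 64)
O(s) = 0
P(N, B) = 0
C(F) = (-43 + F)/F (C(F) = (F - 43)/(F + 0) = (-43 + F)/F)
t*C(sqrt(-7 + O(6))) = 64*((-43 + sqrt(-7 + 0))/(sqrt(-7 + 0))) = 64*((-43 + sqrt(-7))/(sqrt(-7))) = 64*((-43 + I*sqrt(7))/((I*sqrt(7)))) = 64*((-I*sqrt(7)/7)*(-43 + I*sqrt(7))) = 64*(-I*sqrt(7)*(-43 + I*sqrt(7))/7) = -64*I*sqrt(7)*(-43 + I*sqrt(7))/7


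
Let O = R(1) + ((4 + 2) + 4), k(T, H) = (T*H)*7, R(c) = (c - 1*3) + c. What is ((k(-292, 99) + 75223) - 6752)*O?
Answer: -1204965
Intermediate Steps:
R(c) = -3 + 2*c (R(c) = (c - 3) + c = (-3 + c) + c = -3 + 2*c)
k(T, H) = 7*H*T (k(T, H) = (H*T)*7 = 7*H*T)
O = 9 (O = (-3 + 2*1) + ((4 + 2) + 4) = (-3 + 2) + (6 + 4) = -1 + 10 = 9)
((k(-292, 99) + 75223) - 6752)*O = ((7*99*(-292) + 75223) - 6752)*9 = ((-202356 + 75223) - 6752)*9 = (-127133 - 6752)*9 = -133885*9 = -1204965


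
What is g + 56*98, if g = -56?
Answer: 5432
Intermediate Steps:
g + 56*98 = -56 + 56*98 = -56 + 5488 = 5432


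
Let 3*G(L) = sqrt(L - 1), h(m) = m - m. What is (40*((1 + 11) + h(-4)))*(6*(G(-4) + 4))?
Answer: 11520 + 960*I*sqrt(5) ≈ 11520.0 + 2146.6*I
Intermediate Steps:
h(m) = 0
G(L) = sqrt(-1 + L)/3 (G(L) = sqrt(L - 1)/3 = sqrt(-1 + L)/3)
(40*((1 + 11) + h(-4)))*(6*(G(-4) + 4)) = (40*((1 + 11) + 0))*(6*(sqrt(-1 - 4)/3 + 4)) = (40*(12 + 0))*(6*(sqrt(-5)/3 + 4)) = (40*12)*(6*((I*sqrt(5))/3 + 4)) = 480*(6*(I*sqrt(5)/3 + 4)) = 480*(6*(4 + I*sqrt(5)/3)) = 480*(24 + 2*I*sqrt(5)) = 11520 + 960*I*sqrt(5)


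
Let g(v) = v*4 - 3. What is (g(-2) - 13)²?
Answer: 576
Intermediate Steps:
g(v) = -3 + 4*v (g(v) = 4*v - 3 = -3 + 4*v)
(g(-2) - 13)² = ((-3 + 4*(-2)) - 13)² = ((-3 - 8) - 13)² = (-11 - 13)² = (-24)² = 576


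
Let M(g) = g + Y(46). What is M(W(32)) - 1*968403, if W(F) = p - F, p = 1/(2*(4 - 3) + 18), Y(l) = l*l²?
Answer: -17421979/20 ≈ -8.7110e+5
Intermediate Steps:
Y(l) = l³
p = 1/20 (p = 1/(2*1 + 18) = 1/(2 + 18) = 1/20 ≈ 0.050000)
W(F) = 1/20 - F
M(g) = 97336 + g (M(g) = g + 46³ = g + 97336 = 97336 + g)
M(W(32)) - 1*968403 = (97336 + (1/20 - 1*32)) - 1*968403 = (97336 + (1/20 - 32)) - 968403 = (97336 - 639/20) - 968403 = 1946081/20 - 968403 = -17421979/20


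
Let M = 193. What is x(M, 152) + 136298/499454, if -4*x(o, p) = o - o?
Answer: 68149/249727 ≈ 0.27289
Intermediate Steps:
x(o, p) = 0 (x(o, p) = -(o - o)/4 = -¼*0 = 0)
x(M, 152) + 136298/499454 = 0 + 136298/499454 = 0 + 136298*(1/499454) = 0 + 68149/249727 = 68149/249727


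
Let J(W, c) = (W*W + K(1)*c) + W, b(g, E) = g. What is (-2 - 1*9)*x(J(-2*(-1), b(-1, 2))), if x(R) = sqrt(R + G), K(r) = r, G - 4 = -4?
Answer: -11*sqrt(5) ≈ -24.597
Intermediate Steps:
G = 0 (G = 4 - 4 = 0)
J(W, c) = W + c + W**2 (J(W, c) = (W*W + 1*c) + W = (W**2 + c) + W = (c + W**2) + W = W + c + W**2)
x(R) = sqrt(R) (x(R) = sqrt(R + 0) = sqrt(R))
(-2 - 1*9)*x(J(-2*(-1), b(-1, 2))) = (-2 - 1*9)*sqrt(-2*(-1) - 1 + (-2*(-1))**2) = (-2 - 9)*sqrt(2 - 1 + 2**2) = -11*sqrt(2 - 1 + 4) = -11*sqrt(5)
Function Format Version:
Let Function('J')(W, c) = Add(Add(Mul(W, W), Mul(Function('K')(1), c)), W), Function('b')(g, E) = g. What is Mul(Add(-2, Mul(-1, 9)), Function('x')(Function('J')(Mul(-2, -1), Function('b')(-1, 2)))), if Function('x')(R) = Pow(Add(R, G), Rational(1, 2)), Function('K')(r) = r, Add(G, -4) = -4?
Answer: Mul(-11, Pow(5, Rational(1, 2))) ≈ -24.597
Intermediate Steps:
G = 0 (G = Add(4, -4) = 0)
Function('J')(W, c) = Add(W, c, Pow(W, 2)) (Function('J')(W, c) = Add(Add(Mul(W, W), Mul(1, c)), W) = Add(Add(Pow(W, 2), c), W) = Add(Add(c, Pow(W, 2)), W) = Add(W, c, Pow(W, 2)))
Function('x')(R) = Pow(R, Rational(1, 2)) (Function('x')(R) = Pow(Add(R, 0), Rational(1, 2)) = Pow(R, Rational(1, 2)))
Mul(Add(-2, Mul(-1, 9)), Function('x')(Function('J')(Mul(-2, -1), Function('b')(-1, 2)))) = Mul(Add(-2, Mul(-1, 9)), Pow(Add(Mul(-2, -1), -1, Pow(Mul(-2, -1), 2)), Rational(1, 2))) = Mul(Add(-2, -9), Pow(Add(2, -1, Pow(2, 2)), Rational(1, 2))) = Mul(-11, Pow(Add(2, -1, 4), Rational(1, 2))) = Mul(-11, Pow(5, Rational(1, 2)))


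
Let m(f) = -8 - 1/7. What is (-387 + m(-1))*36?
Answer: -99576/7 ≈ -14225.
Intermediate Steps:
m(f) = -57/7 (m(f) = -8 - 1*1/7 = -8 - 1/7 = -57/7)
(-387 + m(-1))*36 = (-387 - 57/7)*36 = -2766/7*36 = -99576/7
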